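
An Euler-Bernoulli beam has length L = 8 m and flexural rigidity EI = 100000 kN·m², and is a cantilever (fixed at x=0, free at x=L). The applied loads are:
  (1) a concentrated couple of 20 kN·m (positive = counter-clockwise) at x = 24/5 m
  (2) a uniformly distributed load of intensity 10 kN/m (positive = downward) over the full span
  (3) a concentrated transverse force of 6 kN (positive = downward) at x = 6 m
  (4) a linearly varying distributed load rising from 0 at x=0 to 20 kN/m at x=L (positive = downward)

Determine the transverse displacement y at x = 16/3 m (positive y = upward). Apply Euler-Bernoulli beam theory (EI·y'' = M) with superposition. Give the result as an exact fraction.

Load 1 — applied couple M₀=20 kN·m at a=24/5 m (b=L-a=16/5):
  y_1 = M₀a(2x-a)/(2EI)  [x>a] = 20·(24/5)·(2·(16/3)-(24/5))/(2·100000) = 44/15625 m
Load 2 — uniform load w=10 kN/m over full span:
  y_2 = -wx²(x²-4Lx+6L²)/(24EI) = -10·(16/3)²·((16/3)²-4·8·(16/3)+6·8²)/(24·100000) = -4352/151875 m
Load 3 — point force P=6 kN at a=6 m (b=L-a=2):
  y_3 = -Px²(3a-x)/(6EI)  [x≤a] = -6·(16/3)²·(3·6-(16/3))/(6·100000) = -304/84375 m
Load 4 — triangular load w₀=20 kN/m (0→w₀ over full span):
  y_4 = (w₀Lx³/12-w₀L²x²/6-w₀x⁵/(120L))/EI = (20·8·(16/3)³/12-20·8²·(16/3)²/6-20·(16/3)⁵/(120·8))/100000 = -94208/2278125 m
Superposition: y = Σ y_i = -806404/11390625 m ≈ -0.070795 m

y(16/3) = -806404/11390625 m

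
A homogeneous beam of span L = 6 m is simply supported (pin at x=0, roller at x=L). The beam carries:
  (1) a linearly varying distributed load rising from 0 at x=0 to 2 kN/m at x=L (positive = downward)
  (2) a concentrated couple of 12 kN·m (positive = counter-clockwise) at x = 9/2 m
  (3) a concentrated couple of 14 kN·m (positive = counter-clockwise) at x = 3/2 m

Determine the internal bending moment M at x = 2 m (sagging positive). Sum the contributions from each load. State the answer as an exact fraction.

M(2) = -16/9 kN·m

Load 1 — triangular load w₀=2 kN/m (0→w₀ over full span):
  M_1 = w₀Lx/6 - w₀x³/(6L) = 2·6·2/6 - 2·2³/(6·6) = 32/9 kN·m
Load 2 — applied couple M₀=12 kN·m at a=9/2 m (b=L-a=3/2):
  M_2 = M₀x/L  [x≤a] = 12·2/6 = 4 kN·m
Load 3 — applied couple M₀=14 kN·m at a=3/2 m (b=L-a=9/2):
  M_3 = M₀x/L - M₀  [x>a] = 14·2/6 - 14 = -28/3 kN·m
Superposition: M = Σ M_i = -16/9 kN·m ≈ -1.777778 kN·m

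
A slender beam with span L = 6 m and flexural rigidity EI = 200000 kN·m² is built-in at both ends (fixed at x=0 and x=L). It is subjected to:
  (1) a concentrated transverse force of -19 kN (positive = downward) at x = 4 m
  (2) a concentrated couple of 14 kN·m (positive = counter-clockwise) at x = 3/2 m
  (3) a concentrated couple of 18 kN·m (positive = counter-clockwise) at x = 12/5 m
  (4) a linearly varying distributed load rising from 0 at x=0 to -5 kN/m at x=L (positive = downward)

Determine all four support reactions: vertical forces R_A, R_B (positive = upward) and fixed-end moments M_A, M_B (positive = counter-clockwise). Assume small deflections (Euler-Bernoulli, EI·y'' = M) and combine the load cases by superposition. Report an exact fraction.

Load 1 — point force P=-19 kN at a=4 m (b=L-a=2):
  R_A = Pb²(3a+b)/L³ = (-19)·2²·(3·4+2)/6³ = -133/27 kN
  M_A = Pab²/L² = (-19)·4·2²/6² = -76/9 kN·m
  R_B = Pa²(a+3b)/L³ = (-19)·4²·(4+3·2)/6³ = -380/27 kN
  M_B = -Pa²b/L² = -(-19)·4²·2/6² = 152/9 kN·m
Load 2 — applied couple M₀=14 kN·m at a=3/2 m (b=L-a=9/2):
  R_A = 6M₀ab/L³ = 6·14·(3/2)·(9/2)/6³ = 21/8 kN
  M_A = M₀b(2a-b)/L² = 14·(9/2)·(2·(3/2)-(9/2))/6² = -21/8 kN·m
  R_B = -6M₀ab/L³ = -6·14·(3/2)·(9/2)/6³ = -21/8 kN
  M_B = M₀a(2b-a)/L² = 14·(3/2)·(2·(9/2)-(3/2))/6² = 35/8 kN·m
Load 3 — applied couple M₀=18 kN·m at a=12/5 m (b=L-a=18/5):
  R_A = 6M₀ab/L³ = 6·18·(12/5)·(18/5)/6³ = 108/25 kN
  M_A = M₀b(2a-b)/L² = 18·(18/5)·(2·(12/5)-(18/5))/6² = 54/25 kN·m
  R_B = -6M₀ab/L³ = -6·18·(12/5)·(18/5)/6³ = -108/25 kN
  M_B = M₀a(2b-a)/L² = 18·(12/5)·(2·(18/5)-(12/5))/6² = 144/25 kN·m
Load 4 — triangular load w₀=-5 kN/m (0→w₀ over full span):
  R_A = 3w₀L/20 = 3·(-5)·6/20 = -9/2 kN
  M_A = w₀L²/30 = (-5)·6²/30 = -6 kN·m
  R_B = 7w₀L/20 = 7·(-5)·6/20 = -21/2 kN
  M_B = -w₀L²/20 = -(-5)·6²/20 = 9 kN·m
Superposition: R_A = -13397/5400 kN, M_A = -26837/1800 kN·m, R_B = -170203/5400 kN, M_B = 64843/1800 kN·m

R_A = -13397/5400 kN, M_A = -26837/1800 kN·m, R_B = -170203/5400 kN, M_B = 64843/1800 kN·m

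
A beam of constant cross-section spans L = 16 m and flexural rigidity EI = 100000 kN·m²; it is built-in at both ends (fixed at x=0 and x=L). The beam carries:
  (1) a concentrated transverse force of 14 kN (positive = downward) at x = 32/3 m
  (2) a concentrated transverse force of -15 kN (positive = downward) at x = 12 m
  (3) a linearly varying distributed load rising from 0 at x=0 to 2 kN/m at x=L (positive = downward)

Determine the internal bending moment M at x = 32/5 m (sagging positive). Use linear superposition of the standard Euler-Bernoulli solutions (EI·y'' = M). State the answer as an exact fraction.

M(32/5) = 149567/13500 kN·m

Load 1 — point force P=14 kN at a=32/3 m (b=L-a=16/3):
  M_1 = Pb²(3a+b)x/L³ - Pab²/L²  [x≤a] = 14·(16/3)²·(3·(32/3)+(16/3))·(32/5)/16³ - 14·(32/3)·(16/3)²/16² = 896/135 kN·m
Load 2 — point force P=-15 kN at a=12 m (b=L-a=4):
  M_2 = Pb²(3a+b)x/L³ - Pab²/L²  [x≤a] = (-15)·4²·(3·12+4)·(32/5)/16³ - (-15)·12·4²/16² = -15/4 kN·m
Load 3 — triangular load w₀=2 kN/m (0→w₀ over full span):
  M_3 = 3w₀Lx/20 - w₀L²/30 - w₀x³/(6L) = 3·2·16·(32/5)/20 - 2·16²/30 - 2·(32/5)³/(6·16) = 1024/125 kN·m
Superposition: M = Σ M_i = 149567/13500 kN·m ≈ 11.079037 kN·m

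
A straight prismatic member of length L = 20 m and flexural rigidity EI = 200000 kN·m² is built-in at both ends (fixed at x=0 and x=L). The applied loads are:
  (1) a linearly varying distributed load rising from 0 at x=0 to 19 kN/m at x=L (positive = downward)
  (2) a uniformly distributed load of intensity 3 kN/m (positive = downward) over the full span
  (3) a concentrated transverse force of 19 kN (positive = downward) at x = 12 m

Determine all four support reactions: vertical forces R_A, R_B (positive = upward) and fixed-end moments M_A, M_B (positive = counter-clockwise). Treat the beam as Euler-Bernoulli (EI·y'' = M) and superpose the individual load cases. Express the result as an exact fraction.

R_A = 11711/125 kN, M_A = 29236/75 kN·m, R_B = 21914/125 kN, M_B = -13368/25 kN·m

Load 1 — triangular load w₀=19 kN/m (0→w₀ over full span):
  R_A = 3w₀L/20 = 3·19·20/20 = 57 kN
  M_A = w₀L²/30 = 19·20²/30 = 760/3 kN·m
  R_B = 7w₀L/20 = 7·19·20/20 = 133 kN
  M_B = -w₀L²/20 = -19·20²/20 = -380 kN·m
Load 2 — uniform load w=3 kN/m over full span:
  R_A = wL/2 = 3·20/2 = 30 kN
  M_A = wL²/12 = 3·20²/12 = 100 kN·m
  R_B = wL/2 = 3·20/2 = 30 kN
  M_B = -wL²/12 = -3·20²/12 = -100 kN·m
Load 3 — point force P=19 kN at a=12 m (b=L-a=8):
  R_A = Pb²(3a+b)/L³ = 19·8²·(3·12+8)/20³ = 836/125 kN
  M_A = Pab²/L² = 19·12·8²/20² = 912/25 kN·m
  R_B = Pa²(a+3b)/L³ = 19·12²·(12+3·8)/20³ = 1539/125 kN
  M_B = -Pa²b/L² = -19·12²·8/20² = -1368/25 kN·m
Superposition: R_A = 11711/125 kN, M_A = 29236/75 kN·m, R_B = 21914/125 kN, M_B = -13368/25 kN·m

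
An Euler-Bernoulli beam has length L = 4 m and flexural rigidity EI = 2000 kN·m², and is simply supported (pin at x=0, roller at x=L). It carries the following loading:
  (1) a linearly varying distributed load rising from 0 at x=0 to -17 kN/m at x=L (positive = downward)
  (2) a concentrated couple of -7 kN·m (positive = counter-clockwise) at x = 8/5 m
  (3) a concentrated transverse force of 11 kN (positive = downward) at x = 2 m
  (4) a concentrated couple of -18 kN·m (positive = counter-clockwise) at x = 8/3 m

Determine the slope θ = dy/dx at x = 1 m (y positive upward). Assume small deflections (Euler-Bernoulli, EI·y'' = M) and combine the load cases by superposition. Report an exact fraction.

θ(1) = 85807/14400000 rad

Load 1 — triangular load w₀=-17 kN/m (0→w₀ over full span):
  θ_1 = -w₀(7L⁴-30L²x²+15x⁴)/(360LEI) = -(-17)·(7·4⁴-30·4²·1²+15·1⁴)/(360·4·2000) = 22559/2880000 rad
Load 2 — applied couple M₀=-7 kN·m at a=8/5 m (b=L-a=12/5):
  θ_2 = (M₀x²/(2L)+C₁)/EI  [x≤a] with C₁=M₀(3b²-L²)/(6L)=-28/75 = ((-7)·1²/(2·4)+(-28/75))/2000 = -749/1200000 rad
Load 3 — point force P=11 kN at a=2 m (b=L-a=2):
  θ_3 = -Pb(L²-b²-3x²)/(6LEI)  [x≤a] = -11·2·(4²-2²-3·1²)/(6·4·2000) = -33/8000 rad
Load 4 — applied couple M₀=-18 kN·m at a=8/3 m (b=L-a=4/3):
  θ_4 = (M₀x²/(2L)+C₁)/EI  [x≤a] with C₁=M₀(3b²-L²)/(6L)=8 = ((-18)·1²/(2·4)+8)/2000 = 23/8000 rad
Superposition: θ = Σ θ_i = 85807/14400000 rad ≈ 0.005959 rad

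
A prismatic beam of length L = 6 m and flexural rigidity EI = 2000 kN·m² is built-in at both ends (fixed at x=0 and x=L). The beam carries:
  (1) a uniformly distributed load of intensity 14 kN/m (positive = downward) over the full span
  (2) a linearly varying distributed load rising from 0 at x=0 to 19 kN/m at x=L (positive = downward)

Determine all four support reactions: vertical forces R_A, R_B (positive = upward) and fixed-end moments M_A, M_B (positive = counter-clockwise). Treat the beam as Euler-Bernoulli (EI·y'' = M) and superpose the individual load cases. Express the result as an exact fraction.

R_A = 591/10 kN, M_A = 324/5 kN·m, R_B = 819/10 kN, M_B = -381/5 kN·m

Load 1 — uniform load w=14 kN/m over full span:
  R_A = wL/2 = 14·6/2 = 42 kN
  M_A = wL²/12 = 14·6²/12 = 42 kN·m
  R_B = wL/2 = 14·6/2 = 42 kN
  M_B = -wL²/12 = -14·6²/12 = -42 kN·m
Load 2 — triangular load w₀=19 kN/m (0→w₀ over full span):
  R_A = 3w₀L/20 = 3·19·6/20 = 171/10 kN
  M_A = w₀L²/30 = 19·6²/30 = 114/5 kN·m
  R_B = 7w₀L/20 = 7·19·6/20 = 399/10 kN
  M_B = -w₀L²/20 = -19·6²/20 = -171/5 kN·m
Superposition: R_A = 591/10 kN, M_A = 324/5 kN·m, R_B = 819/10 kN, M_B = -381/5 kN·m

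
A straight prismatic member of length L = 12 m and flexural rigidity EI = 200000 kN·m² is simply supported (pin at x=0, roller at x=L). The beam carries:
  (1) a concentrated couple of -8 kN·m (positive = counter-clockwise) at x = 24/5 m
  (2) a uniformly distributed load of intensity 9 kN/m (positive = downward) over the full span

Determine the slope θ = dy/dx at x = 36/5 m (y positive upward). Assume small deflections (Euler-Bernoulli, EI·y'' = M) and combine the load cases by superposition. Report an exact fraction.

Load 1 — applied couple M₀=-8 kN·m at a=24/5 m (b=L-a=36/5):
  θ_1 = (M₀x²/(2L)-M₀(x-a)+C₁)/EI  [x>a] with C₁=M₀(3b²-L²)/(6L)=-32/25 = ((-8)·(36/5)²/(2·12)-(-8)·((36/5)-(24/5))+(-32/25))/200000 = 1/312500 rad
Load 2 — uniform load w=9 kN/m over full span:
  θ_2 = -w(L³-6Lx²+4x³)/(24EI) = -9·(12³-6·12·(36/5)²+4·(36/5)³)/(24·200000) = 2997/3125000 rad
Superposition: θ = Σ θ_i = 3007/3125000 rad ≈ 0.000962 rad

θ(36/5) = 3007/3125000 rad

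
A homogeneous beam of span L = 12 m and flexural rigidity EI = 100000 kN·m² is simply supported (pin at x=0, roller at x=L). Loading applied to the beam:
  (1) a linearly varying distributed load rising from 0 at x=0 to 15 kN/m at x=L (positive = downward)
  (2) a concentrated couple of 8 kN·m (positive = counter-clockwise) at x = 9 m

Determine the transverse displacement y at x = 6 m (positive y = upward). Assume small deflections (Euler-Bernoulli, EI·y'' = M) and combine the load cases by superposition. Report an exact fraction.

y(6) = -2079/100000 m

Load 1 — triangular load w₀=15 kN/m (0→w₀ over full span):
  y_1 = -w₀x(7L⁴-10L²x²+3x⁴)/(360LEI) = -15·6·(7·12⁴-10·12²·6²+3·6⁴)/(360·12·100000) = -81/4000 m
Load 2 — applied couple M₀=8 kN·m at a=9 m (b=L-a=3):
  y_2 = (M₀x³/(6L)+C₁x)/EI  [x≤a] with C₁=M₀(3b²-L²)/(6L)=-13 = (8·6³/(6·12)+(-13)·6)/100000 = -27/50000 m
Superposition: y = Σ y_i = -2079/100000 m ≈ -0.020790 m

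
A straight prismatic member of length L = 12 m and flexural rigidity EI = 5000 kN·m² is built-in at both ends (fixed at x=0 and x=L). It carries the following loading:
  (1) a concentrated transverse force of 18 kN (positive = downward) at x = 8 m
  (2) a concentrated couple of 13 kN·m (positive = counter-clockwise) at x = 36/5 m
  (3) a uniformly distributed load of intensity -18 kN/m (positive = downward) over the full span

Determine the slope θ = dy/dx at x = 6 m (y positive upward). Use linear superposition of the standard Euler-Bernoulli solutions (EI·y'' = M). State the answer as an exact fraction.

θ(6) = -111/62500 rad

Load 1 — point force P=18 kN at a=8 m (b=L-a=4):
  θ_1 = -Pb²x(2aL-(3a+b)x)/(2L³EI)  [x≤a] = -18·4²·6·(2·8·12-(3·8+4)·6)/(2·12³·5000) = -3/1250 rad
Load 2 — applied couple M₀=13 kN·m at a=36/5 m (b=L-a=24/5):
  θ_2 = (R_Ax²/2 - M_Ax)/EI  [x≤a] with R_A=39/25, M_A=104/25 = ((39/25)·6²/2 - (104/25)·6)/5000 = 39/62500 rad
Load 3 — uniform load w=-18 kN/m over full span:
  θ_3 = -wx(L-x)(L-2x)/(12EI) = -(-18)·6·(12-6)·(12-2·6)/(12·5000) = 0 rad
Superposition: θ = Σ θ_i = -111/62500 rad ≈ -0.001776 rad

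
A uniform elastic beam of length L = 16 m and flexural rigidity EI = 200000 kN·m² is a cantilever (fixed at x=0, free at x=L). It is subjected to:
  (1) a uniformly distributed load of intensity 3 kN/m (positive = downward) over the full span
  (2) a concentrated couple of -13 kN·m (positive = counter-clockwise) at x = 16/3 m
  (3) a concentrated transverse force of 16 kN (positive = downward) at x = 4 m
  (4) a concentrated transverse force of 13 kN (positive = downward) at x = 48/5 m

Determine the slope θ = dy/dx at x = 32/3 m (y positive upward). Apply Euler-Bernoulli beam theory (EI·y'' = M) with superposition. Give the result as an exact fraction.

Load 1 — uniform load w=3 kN/m over full span:
  θ_1 = -wx(x²-3Lx+3L²)/(6EI) = -3·(32/3)·((32/3)²-3·16·(32/3)+3·16²)/(6·200000) = -832/84375 rad
Load 2 — applied couple M₀=-13 kN·m at a=16/3 m (b=L-a=32/3):
  θ_2 = M₀a/EI  [x>a] = (-13)·(16/3)/200000 = -13/37500 rad
Load 3 — point force P=16 kN at a=4 m (b=L-a=12):
  θ_3 = -Pa²/(2EI)  [x>a] = -16·4²/(2·200000) = -2/3125 rad
Load 4 — point force P=13 kN at a=48/5 m (b=L-a=32/5):
  θ_4 = -Pa²/(2EI)  [x>a] = -13·(48/5)²/(2·200000) = -234/78125 rad
Superposition: θ = Σ θ_i = -116797/8437500 rad ≈ -0.013843 rad

θ(32/3) = -116797/8437500 rad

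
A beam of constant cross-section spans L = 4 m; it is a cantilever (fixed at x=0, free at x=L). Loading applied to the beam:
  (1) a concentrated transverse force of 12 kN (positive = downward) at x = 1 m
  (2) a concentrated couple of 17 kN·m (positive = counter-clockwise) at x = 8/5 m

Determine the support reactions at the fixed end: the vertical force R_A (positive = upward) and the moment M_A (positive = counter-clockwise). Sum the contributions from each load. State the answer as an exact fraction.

Load 1 — point force P=12 kN at a=1 m (b=L-a=3):
  R_A = P = 12 kN
  M_A = Pa = 12·1 = 12 kN·m
Load 2 — applied couple M₀=17 kN·m at a=8/5 m (b=L-a=12/5):
  R_A = 0 kN
  M_A = -M₀ = -17 kN·m
Superposition: R_A = 12 kN, M_A = -5 kN·m

R_A = 12 kN, M_A = -5 kN·m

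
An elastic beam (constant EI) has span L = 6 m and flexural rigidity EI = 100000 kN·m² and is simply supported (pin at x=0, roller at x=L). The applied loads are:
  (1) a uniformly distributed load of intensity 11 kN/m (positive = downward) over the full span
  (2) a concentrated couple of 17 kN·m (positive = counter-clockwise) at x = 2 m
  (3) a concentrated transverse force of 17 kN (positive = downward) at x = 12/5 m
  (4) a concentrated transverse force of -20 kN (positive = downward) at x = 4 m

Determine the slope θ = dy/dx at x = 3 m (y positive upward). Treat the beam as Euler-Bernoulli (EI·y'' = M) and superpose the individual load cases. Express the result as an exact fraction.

Load 1 — uniform load w=11 kN/m over full span:
  θ_1 = -w(L³-6Lx²+4x³)/(24EI) = -11·(6³-6·6·3²+4·3³)/(24·100000) = 0 rad
Load 2 — applied couple M₀=17 kN·m at a=2 m (b=L-a=4):
  θ_2 = (M₀x²/(2L)-M₀(x-a)+C₁)/EI  [x>a] with C₁=M₀(3b²-L²)/(6L)=17/3 = (17·3²/(2·6)-17·(3-2)+(17/3))/100000 = 17/1200000 rad
Load 3 — point force P=17 kN at a=12/5 m (b=L-a=18/5):
  θ_3 = -Pa(2L²-6Lx+3x²+a²)/(6LEI)  [x>a] = -17·(12/5)·(2·6²-6·6·3+3·3²+(12/5)²)/(6·6·100000) = 459/12500000 rad
Load 4 — point force P=-20 kN at a=4 m (b=L-a=2):
  θ_4 = -Pb(L²-b²-3x²)/(6LEI)  [x≤a] = -(-20)·2·(6²-2²-3·3²)/(6·6·100000) = 1/18000 rad
Superposition: θ = Σ θ_i = 47899/450000000 rad ≈ 0.000106 rad

θ(3) = 47899/450000000 rad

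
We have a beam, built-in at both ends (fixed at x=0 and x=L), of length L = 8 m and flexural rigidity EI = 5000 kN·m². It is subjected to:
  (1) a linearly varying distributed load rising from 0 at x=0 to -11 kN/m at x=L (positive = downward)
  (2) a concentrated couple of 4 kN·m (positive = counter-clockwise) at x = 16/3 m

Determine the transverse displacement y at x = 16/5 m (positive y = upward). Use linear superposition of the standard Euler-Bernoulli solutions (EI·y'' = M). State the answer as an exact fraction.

Load 1 — triangular load w₀=-11 kN/m (0→w₀ over full span):
  y_1 = -w₀x²(L-x)²(x+2L)/(120LEI) = -(-11)·(16/5)²·(8-(16/5))²·((16/5)+2·8)/(120·8·5000) = 101376/9765625 m
Load 2 — applied couple M₀=4 kN·m at a=16/3 m (b=L-a=8/3):
  y_2 = (R_Ax³/6 - M_Ax²/2)/EI  [x≤a] with R_A=2/3, M_A=4/3 = ((2/3)·(16/5)³/6 - (4/3)·(16/5)²/2)/5000 = -448/703125 m
Superposition: y = Σ y_i = 856384/87890625 m ≈ 0.009744 m

y(16/5) = 856384/87890625 m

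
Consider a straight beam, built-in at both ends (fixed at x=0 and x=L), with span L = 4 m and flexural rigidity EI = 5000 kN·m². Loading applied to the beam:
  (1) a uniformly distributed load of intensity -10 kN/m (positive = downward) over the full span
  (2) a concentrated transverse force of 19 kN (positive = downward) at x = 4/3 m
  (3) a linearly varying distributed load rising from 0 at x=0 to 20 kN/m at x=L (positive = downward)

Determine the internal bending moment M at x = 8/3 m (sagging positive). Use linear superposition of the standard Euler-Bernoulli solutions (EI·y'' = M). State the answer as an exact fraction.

Load 1 — uniform load w=-10 kN/m over full span:
  M_1 = wLx/2 - wL²/12 - wx²/2 = (-10)·4·(8/3)/2 - (-10)·4²/12 - (-10)·(8/3)²/2 = -40/9 kN·m
Load 2 — point force P=19 kN at a=4/3 m (b=L-a=8/3):
  M_2 = Pa²(a+3b)(L-x)/L³ - Pa²b/L²  [x>a] = 19·(4/3)²·((4/3)+3·(8/3))·(4-(8/3))/4³ - 19·(4/3)²·(8/3)/4² = 76/81 kN·m
Load 3 — triangular load w₀=20 kN/m (0→w₀ over full span):
  M_3 = 3w₀Lx/20 - w₀L²/30 - w₀x³/(6L) = 3·20·4·(8/3)/20 - 20·4²/30 - 20·(8/3)³/(6·4) = 448/81 kN·m
Superposition: M = Σ M_i = 164/81 kN·m ≈ 2.024691 kN·m

M(8/3) = 164/81 kN·m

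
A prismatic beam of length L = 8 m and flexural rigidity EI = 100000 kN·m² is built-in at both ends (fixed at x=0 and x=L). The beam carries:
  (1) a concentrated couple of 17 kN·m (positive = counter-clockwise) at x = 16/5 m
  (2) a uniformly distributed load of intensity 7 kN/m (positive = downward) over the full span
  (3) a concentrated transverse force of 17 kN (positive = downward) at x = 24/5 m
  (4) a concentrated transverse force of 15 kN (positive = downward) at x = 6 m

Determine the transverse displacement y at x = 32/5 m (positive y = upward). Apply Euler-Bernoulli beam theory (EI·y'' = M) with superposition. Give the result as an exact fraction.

Load 1 — applied couple M₀=17 kN·m at a=16/5 m (b=L-a=24/5):
  y_1 = (R_Ax³/6 - M_Ax²/2 - M₀(x-a)²/2)/EI  [x>a] with R_A=153/50, M_A=51/25 = ((153/50)·(32/5)³/6 - (51/25)·(32/5)²/2 - 17·((32/5)-(16/5))²/2)/100000 = 476/9765625 m
Load 2 — uniform load w=7 kN/m over full span:
  y_2 = -wx²(L-x)²/(24EI) = -7·(32/5)²·(8-(32/5))²/(24·100000) = -1792/5859375 m
Load 3 — point force P=17 kN at a=24/5 m (b=L-a=16/5):
  y_3 = -Pa²(L-x)²(3bL-(3b+a)(L-x))/(6L³EI)  [x>a] = -17·(24/5)²·(8-(32/5))²·(3·(16/5)·8-(3·(16/5)+(24/5))·(8-(32/5)))/(6·8³·100000) = -8568/48828125 m
Load 4 — point force P=15 kN at a=6 m (b=L-a=2):
  y_4 = -Pa²(L-x)²(3bL-(3b+a)(L-x))/(6L³EI)  [x>a] = -15·6²·(8-(32/5))²·(3·2·8-(3·2+6)·(8-(32/5)))/(6·8³·100000) = -81/625000 m
Superposition: y = Σ y_i = -658787/1171875000 m ≈ -0.000562 m

y(32/5) = -658787/1171875000 m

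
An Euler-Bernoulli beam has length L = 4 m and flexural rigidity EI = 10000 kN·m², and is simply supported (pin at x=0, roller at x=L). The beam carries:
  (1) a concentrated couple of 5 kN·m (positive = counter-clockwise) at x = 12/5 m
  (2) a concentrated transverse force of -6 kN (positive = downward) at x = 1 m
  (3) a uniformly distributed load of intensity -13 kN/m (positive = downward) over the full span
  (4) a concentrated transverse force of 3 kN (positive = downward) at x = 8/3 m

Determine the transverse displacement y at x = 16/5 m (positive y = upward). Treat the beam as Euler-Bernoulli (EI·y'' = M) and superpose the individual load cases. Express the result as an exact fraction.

y(16/5) = 440249/168750000 m

Load 1 — applied couple M₀=5 kN·m at a=12/5 m (b=L-a=8/5):
  y_1 = (M₀x³/(6L)-M₀(x-a)²/2+C₁x)/EI  [x>a] with C₁=M₀(3b²-L²)/(6L)=-26/15 = (5·(16/5)³/(6·4)-5·((16/5)-(12/5))²/2+(-26/15)·(16/5))/10000 = -1/31250 m
Load 2 — point force P=-6 kN at a=1 m (b=L-a=3):
  y_2 = -Pa(L-x)(2Lx-a²-x²)/(6LEI)  [x>a] = -(-6)·1·(4-(16/5))·(2·4·(16/5)-1²-(16/5)²)/(6·4·10000) = 359/1250000 m
Load 3 — uniform load w=-13 kN/m over full span:
  y_3 = -wx(L³-2Lx²+x³)/(24EI) = -(-13)·(16/5)·(4³-2·4·(16/5)²+(16/5)³)/(24·10000) = 3016/1171875 m
Load 4 — point force P=3 kN at a=8/3 m (b=L-a=4/3):
  y_4 = -Pa(L-x)(2Lx-a²-x²)/(6LEI)  [x>a] = -3·(8/3)·(4-(16/5))·(2·4·(16/5)-(8/3)²-(16/5)²)/(6·4·10000) = -464/2109375 m
Superposition: y = Σ y_i = 440249/168750000 m ≈ 0.002609 m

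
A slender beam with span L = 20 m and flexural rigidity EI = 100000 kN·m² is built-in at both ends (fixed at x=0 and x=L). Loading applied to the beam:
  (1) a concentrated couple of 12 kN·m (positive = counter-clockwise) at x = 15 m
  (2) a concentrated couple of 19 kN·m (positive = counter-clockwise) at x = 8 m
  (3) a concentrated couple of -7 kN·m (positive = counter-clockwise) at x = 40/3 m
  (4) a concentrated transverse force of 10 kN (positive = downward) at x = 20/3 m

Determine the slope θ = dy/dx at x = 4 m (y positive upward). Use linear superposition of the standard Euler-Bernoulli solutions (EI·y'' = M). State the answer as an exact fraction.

Load 1 — applied couple M₀=12 kN·m at a=15 m (b=L-a=5):
  θ_1 = (R_Ax²/2 - M_Ax)/EI  [x≤a] with R_A=27/40, M_A=15/4 = ((27/40)·4²/2 - (15/4)·4)/100000 = -3/31250 rad
Load 2 — applied couple M₀=19 kN·m at a=8 m (b=L-a=12):
  θ_2 = (R_Ax²/2 - M_Ax)/EI  [x≤a] with R_A=171/125, M_A=57/25 = ((171/125)·4²/2 - (57/25)·4)/100000 = 57/3125000 rad
Load 3 — applied couple M₀=-7 kN·m at a=40/3 m (b=L-a=20/3):
  θ_3 = (R_Ax²/2 - M_Ax)/EI  [x≤a] with R_A=-7/15, M_A=-7/3 = ((-7/15)·4²/2 - (-7/3)·4)/100000 = 7/125000 rad
Load 4 — point force P=10 kN at a=20/3 m (b=L-a=40/3):
  θ_4 = -Pb²x(2aL-(3a+b)x)/(2L³EI)  [x≤a] = -10·(40/3)²·4·(2·(20/3)·20-(3·(20/3)+(40/3))·4)/(2·20³·100000) = -2/3375 rad
Superposition: θ = Σ θ_i = -12959/21093750 rad ≈ -0.000614 rad

θ(4) = -12959/21093750 rad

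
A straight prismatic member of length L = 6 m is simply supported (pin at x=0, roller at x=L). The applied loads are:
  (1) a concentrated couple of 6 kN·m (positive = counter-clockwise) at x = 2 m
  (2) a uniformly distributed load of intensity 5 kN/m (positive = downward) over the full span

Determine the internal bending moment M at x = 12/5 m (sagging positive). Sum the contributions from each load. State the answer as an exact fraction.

Load 1 — applied couple M₀=6 kN·m at a=2 m (b=L-a=4):
  M_1 = M₀x/L - M₀  [x>a] = 6·(12/5)/6 - 6 = -18/5 kN·m
Load 2 — uniform load w=5 kN/m over full span:
  M_2 = wx(L-x)/2 = 5·(12/5)·(6-(12/5))/2 = 108/5 kN·m
Superposition: M = Σ M_i = 18 kN·m ≈ 18.000000 kN·m

M(12/5) = 18 kN·m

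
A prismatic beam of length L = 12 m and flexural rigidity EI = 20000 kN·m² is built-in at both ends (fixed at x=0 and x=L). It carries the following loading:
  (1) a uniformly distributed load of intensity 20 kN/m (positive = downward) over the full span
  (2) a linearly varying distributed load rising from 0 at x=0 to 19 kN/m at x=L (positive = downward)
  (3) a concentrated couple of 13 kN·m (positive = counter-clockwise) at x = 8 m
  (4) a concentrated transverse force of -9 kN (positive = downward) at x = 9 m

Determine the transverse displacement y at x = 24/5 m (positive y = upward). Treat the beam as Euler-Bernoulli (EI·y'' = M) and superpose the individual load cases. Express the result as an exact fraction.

Load 1 — uniform load w=20 kN/m over full span:
  y_1 = -wx²(L-x)²/(24EI) = -20·(24/5)²·(12-(24/5))²/(24·20000) = -3888/78125 m
Load 2 — triangular load w₀=19 kN/m (0→w₀ over full span):
  y_2 = -w₀x²(L-x)²(x+2L)/(120LEI) = -19·(24/5)²·(12-(24/5))²·((24/5)+2·12)/(120·12·20000) = -221616/9765625 m
Load 3 — applied couple M₀=13 kN·m at a=8 m (b=L-a=4):
  y_3 = (R_Ax³/6 - M_Ax²/2)/EI  [x≤a] with R_A=13/9, M_A=13/3 = ((13/9)·(24/5)³/6 - (13/3)·(24/5)²/2)/20000 = -91/78125 m
Load 4 — point force P=-9 kN at a=9 m (b=L-a=3):
  y_4 = -Pb²x²(3aL-(3a+b)x)/(6L³EI)  [x≤a] = -(-9)·3²·(24/5)²·(3·9·12-(3·9+3)·(24/5))/(6·12³·20000) = 81/50000 m
Superposition: y = Σ y_i = -11250731/156250000 m ≈ -0.072005 m

y(24/5) = -11250731/156250000 m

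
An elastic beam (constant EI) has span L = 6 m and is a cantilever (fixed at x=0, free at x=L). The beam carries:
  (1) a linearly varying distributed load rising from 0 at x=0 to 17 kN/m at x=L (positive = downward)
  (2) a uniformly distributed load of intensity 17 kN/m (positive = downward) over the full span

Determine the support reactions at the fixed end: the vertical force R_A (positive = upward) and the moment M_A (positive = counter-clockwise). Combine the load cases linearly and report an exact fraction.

R_A = 153 kN, M_A = 510 kN·m

Load 1 — triangular load w₀=17 kN/m (0→w₀ over full span):
  R_A = w₀L/2 = 17·6/2 = 51 kN
  M_A = w₀L²/3 = 17·6²/3 = 204 kN·m
Load 2 — uniform load w=17 kN/m over full span:
  R_A = wL = 17·6 = 102 kN
  M_A = wL²/2 = 17·6²/2 = 306 kN·m
Superposition: R_A = 153 kN, M_A = 510 kN·m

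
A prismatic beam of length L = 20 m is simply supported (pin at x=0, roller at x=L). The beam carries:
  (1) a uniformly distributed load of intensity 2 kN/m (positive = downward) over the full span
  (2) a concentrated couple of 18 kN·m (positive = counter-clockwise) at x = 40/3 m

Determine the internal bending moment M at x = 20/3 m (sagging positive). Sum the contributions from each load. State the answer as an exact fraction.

Load 1 — uniform load w=2 kN/m over full span:
  M_1 = wx(L-x)/2 = 2·(20/3)·(20-(20/3))/2 = 800/9 kN·m
Load 2 — applied couple M₀=18 kN·m at a=40/3 m (b=L-a=20/3):
  M_2 = M₀x/L  [x≤a] = 18·(20/3)/20 = 6 kN·m
Superposition: M = Σ M_i = 854/9 kN·m ≈ 94.888889 kN·m

M(20/3) = 854/9 kN·m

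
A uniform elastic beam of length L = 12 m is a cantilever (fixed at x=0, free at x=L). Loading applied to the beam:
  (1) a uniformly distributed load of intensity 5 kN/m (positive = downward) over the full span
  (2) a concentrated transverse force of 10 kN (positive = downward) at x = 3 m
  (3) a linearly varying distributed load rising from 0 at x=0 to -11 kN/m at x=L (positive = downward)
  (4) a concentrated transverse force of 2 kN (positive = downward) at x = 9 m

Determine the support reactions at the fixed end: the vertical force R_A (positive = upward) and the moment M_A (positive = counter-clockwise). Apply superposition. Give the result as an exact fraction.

Load 1 — uniform load w=5 kN/m over full span:
  R_A = wL = 5·12 = 60 kN
  M_A = wL²/2 = 5·12²/2 = 360 kN·m
Load 2 — point force P=10 kN at a=3 m (b=L-a=9):
  R_A = P = 10 kN
  M_A = Pa = 10·3 = 30 kN·m
Load 3 — triangular load w₀=-11 kN/m (0→w₀ over full span):
  R_A = w₀L/2 = (-11)·12/2 = -66 kN
  M_A = w₀L²/3 = (-11)·12²/3 = -528 kN·m
Load 4 — point force P=2 kN at a=9 m (b=L-a=3):
  R_A = P = 2 kN
  M_A = Pa = 2·9 = 18 kN·m
Superposition: R_A = 6 kN, M_A = -120 kN·m

R_A = 6 kN, M_A = -120 kN·m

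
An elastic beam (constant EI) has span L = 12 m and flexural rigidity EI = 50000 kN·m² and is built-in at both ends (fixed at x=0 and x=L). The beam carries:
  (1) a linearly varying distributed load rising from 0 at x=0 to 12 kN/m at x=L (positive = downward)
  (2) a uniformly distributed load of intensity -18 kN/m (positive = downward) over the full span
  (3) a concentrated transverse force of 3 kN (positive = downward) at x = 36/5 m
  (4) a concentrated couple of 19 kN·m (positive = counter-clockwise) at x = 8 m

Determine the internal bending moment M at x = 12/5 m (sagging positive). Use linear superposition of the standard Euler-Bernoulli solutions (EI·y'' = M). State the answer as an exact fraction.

Load 1 — triangular load w₀=12 kN/m (0→w₀ over full span):
  M_1 = 3w₀Lx/20 - w₀L²/30 - w₀x³/(6L) = 3·12·12·(12/5)/20 - 12·12²/30 - 12·(12/5)³/(6·12) = -1008/125 kN·m
Load 2 — uniform load w=-18 kN/m over full span:
  M_2 = wLx/2 - wL²/12 - wx²/2 = (-18)·12·(12/5)/2 - (-18)·12²/12 - (-18)·(12/5)²/2 = 216/25 kN·m
Load 3 — point force P=3 kN at a=36/5 m (b=L-a=24/5):
  M_3 = Pb²(3a+b)x/L³ - Pab²/L²  [x≤a] = 3·(24/5)²·(3·(36/5)+(24/5))·(12/5)/12³ - 3·(36/5)·(24/5)²/12² = -576/625 kN·m
Load 4 — applied couple M₀=19 kN·m at a=8 m (b=L-a=4):
  M_4 = R_Ax - M_A  [x≤a] with R_A=19/9, M_A=19/3 = (19/9)·(12/5) - (19/3) = -19/15 kN·m
Superposition: M = Σ M_i = -3023/1875 kN·m ≈ -1.612267 kN·m

M(12/5) = -3023/1875 kN·m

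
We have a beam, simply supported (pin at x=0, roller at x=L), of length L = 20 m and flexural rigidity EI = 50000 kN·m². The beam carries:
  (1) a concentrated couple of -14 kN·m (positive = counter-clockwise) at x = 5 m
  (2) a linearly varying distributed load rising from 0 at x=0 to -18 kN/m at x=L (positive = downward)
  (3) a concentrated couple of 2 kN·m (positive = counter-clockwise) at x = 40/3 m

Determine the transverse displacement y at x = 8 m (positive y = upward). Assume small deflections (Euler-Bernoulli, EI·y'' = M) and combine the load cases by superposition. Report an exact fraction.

Load 1 — applied couple M₀=-14 kN·m at a=5 m (b=L-a=15):
  y_1 = (M₀x³/(6L)-M₀(x-a)²/2+C₁x)/EI  [x>a] with C₁=M₀(3b²-L²)/(6L)=-385/12 = ((-14)·8³/(6·20)-(-14)·(8-5)²/2+(-385/12)·8)/50000 = -1267/250000 m
Load 2 — triangular load w₀=-18 kN/m (0→w₀ over full span):
  y_2 = -w₀x(7L⁴-10L²x²+3x⁴)/(360LEI) = -(-18)·8·(7·20⁴-10·20²·8²+3·8⁴)/(360·20·50000) = 27384/78125 m
Load 3 — applied couple M₀=2 kN·m at a=40/3 m (b=L-a=20/3):
  y_3 = (M₀x³/(6L)+C₁x)/EI  [x≤a] with C₁=M₀(3b²-L²)/(6L)=-40/9 = (2·8³/(6·20)+(-40/9)·8)/50000 = -76/140625 m
Superposition: y = Σ y_i = 3880201/11250000 m ≈ 0.344907 m

y(8) = 3880201/11250000 m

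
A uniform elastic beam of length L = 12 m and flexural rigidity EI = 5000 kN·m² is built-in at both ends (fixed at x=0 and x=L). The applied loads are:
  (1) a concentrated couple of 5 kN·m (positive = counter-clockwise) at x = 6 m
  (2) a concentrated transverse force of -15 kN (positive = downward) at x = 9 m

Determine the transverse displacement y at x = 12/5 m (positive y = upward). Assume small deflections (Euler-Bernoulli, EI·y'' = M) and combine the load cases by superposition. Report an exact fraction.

y(12/5) = 837/250000 m

Load 1 — applied couple M₀=5 kN·m at a=6 m (b=L-a=6):
  y_1 = (R_Ax³/6 - M_Ax²/2)/EI  [x≤a] with R_A=5/8, M_A=5/4 = ((5/8)·(12/5)³/6 - (5/4)·(12/5)²/2)/5000 = -27/62500 m
Load 2 — point force P=-15 kN at a=9 m (b=L-a=3):
  y_2 = -Pb²x²(3aL-(3a+b)x)/(6L³EI)  [x≤a] = -(-15)·3²·(12/5)²·(3·9·12-(3·9+3)·(12/5))/(6·12³·5000) = 189/50000 m
Superposition: y = Σ y_i = 837/250000 m ≈ 0.003348 m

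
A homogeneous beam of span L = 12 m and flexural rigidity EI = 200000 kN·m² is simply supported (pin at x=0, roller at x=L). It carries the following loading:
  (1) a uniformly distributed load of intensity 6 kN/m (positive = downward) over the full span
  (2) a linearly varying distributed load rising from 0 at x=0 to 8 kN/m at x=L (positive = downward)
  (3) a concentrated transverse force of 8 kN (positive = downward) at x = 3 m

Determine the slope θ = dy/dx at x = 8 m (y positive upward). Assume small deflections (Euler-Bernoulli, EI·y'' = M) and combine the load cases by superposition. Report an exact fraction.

θ(8) = 16489/9000000 rad

Load 1 — uniform load w=6 kN/m over full span:
  θ_1 = -w(L³-6Lx²+4x³)/(24EI) = -6·(12³-6·12·8²+4·8³)/(24·200000) = 13/12500 rad
Load 2 — triangular load w₀=8 kN/m (0→w₀ over full span):
  θ_2 = -w₀(7L⁴-30L²x²+15x⁴)/(360LEI) = -8·(7·12⁴-30·12²·8²+15·8⁴)/(360·12·200000) = 91/140625 rad
Load 3 — point force P=8 kN at a=3 m (b=L-a=9):
  θ_3 = -Pa(2L²-6Lx+3x²+a²)/(6LEI)  [x>a] = -8·3·(2·12²-6·12·8+3·8²+3²)/(6·12·200000) = 29/200000 rad
Superposition: θ = Σ θ_i = 16489/9000000 rad ≈ 0.001832 rad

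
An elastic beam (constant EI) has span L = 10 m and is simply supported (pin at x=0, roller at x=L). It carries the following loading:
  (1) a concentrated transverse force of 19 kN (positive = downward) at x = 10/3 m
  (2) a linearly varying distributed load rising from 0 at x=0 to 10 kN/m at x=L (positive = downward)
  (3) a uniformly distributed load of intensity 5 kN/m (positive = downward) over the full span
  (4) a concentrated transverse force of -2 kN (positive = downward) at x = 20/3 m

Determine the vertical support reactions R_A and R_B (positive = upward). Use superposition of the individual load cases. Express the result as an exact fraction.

R_A = 161/3 kN, R_B = 190/3 kN

Load 1 — point force P=19 kN at a=10/3 m (b=L-a=20/3):
  R_A = Pb/L = 19·(20/3)/10 = 38/3 kN
  R_B = Pa/L = 19·(10/3)/10 = 19/3 kN
Load 2 — triangular load w₀=10 kN/m (0→w₀ over full span):
  R_A = w₀L/6 = 10·10/6 = 50/3 kN
  R_B = w₀L/3 = 10·10/3 = 100/3 kN
Load 3 — uniform load w=5 kN/m over full span:
  R_A = wL/2 = 5·10/2 = 25 kN
  R_B = wL/2 = 5·10/2 = 25 kN
Load 4 — point force P=-2 kN at a=20/3 m (b=L-a=10/3):
  R_A = Pb/L = (-2)·(10/3)/10 = -2/3 kN
  R_B = Pa/L = (-2)·(20/3)/10 = -4/3 kN
Superposition: R_A = 161/3 kN, R_B = 190/3 kN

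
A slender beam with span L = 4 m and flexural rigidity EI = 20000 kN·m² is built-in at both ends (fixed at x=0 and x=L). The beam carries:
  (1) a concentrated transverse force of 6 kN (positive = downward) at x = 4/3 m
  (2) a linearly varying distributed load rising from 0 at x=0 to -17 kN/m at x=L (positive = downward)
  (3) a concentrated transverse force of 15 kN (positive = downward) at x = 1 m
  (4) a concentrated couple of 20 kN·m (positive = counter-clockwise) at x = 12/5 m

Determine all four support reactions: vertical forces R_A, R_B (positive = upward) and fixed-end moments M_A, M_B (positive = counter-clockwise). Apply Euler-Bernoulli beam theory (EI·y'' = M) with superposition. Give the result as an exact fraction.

Load 1 — point force P=6 kN at a=4/3 m (b=L-a=8/3):
  R_A = Pb²(3a+b)/L³ = 6·(8/3)²·(3·(4/3)+(8/3))/4³ = 40/9 kN
  M_A = Pab²/L² = 6·(4/3)·(8/3)²/4² = 32/9 kN·m
  R_B = Pa²(a+3b)/L³ = 6·(4/3)²·((4/3)+3·(8/3))/4³ = 14/9 kN
  M_B = -Pa²b/L² = -6·(4/3)²·(8/3)/4² = -16/9 kN·m
Load 2 — triangular load w₀=-17 kN/m (0→w₀ over full span):
  R_A = 3w₀L/20 = 3·(-17)·4/20 = -51/5 kN
  M_A = w₀L²/30 = (-17)·4²/30 = -136/15 kN·m
  R_B = 7w₀L/20 = 7·(-17)·4/20 = -119/5 kN
  M_B = -w₀L²/20 = -(-17)·4²/20 = 68/5 kN·m
Load 3 — point force P=15 kN at a=1 m (b=L-a=3):
  R_A = Pb²(3a+b)/L³ = 15·3²·(3·1+3)/4³ = 405/32 kN
  M_A = Pab²/L² = 15·1·3²/4² = 135/16 kN·m
  R_B = Pa²(a+3b)/L³ = 15·1²·(1+3·3)/4³ = 75/32 kN
  M_B = -Pa²b/L² = -15·1²·3/4² = -45/16 kN·m
Load 4 — applied couple M₀=20 kN·m at a=12/5 m (b=L-a=8/5):
  R_A = 6M₀ab/L³ = 6·20·(12/5)·(8/5)/4³ = 36/5 kN
  M_A = M₀b(2a-b)/L² = 20·(8/5)·(2·(12/5)-(8/5))/4² = 32/5 kN·m
  R_B = -6M₀ab/L³ = -6·20·(12/5)·(8/5)/4³ = -36/5 kN
  M_B = M₀a(2b-a)/L² = 20·(12/5)·(2·(8/5)-(12/5))/4² = 12/5 kN·m
Superposition: R_A = 4061/288 kN, M_A = 1343/144 kN·m, R_B = -7805/288 kN, M_B = 1643/144 kN·m

R_A = 4061/288 kN, M_A = 1343/144 kN·m, R_B = -7805/288 kN, M_B = 1643/144 kN·m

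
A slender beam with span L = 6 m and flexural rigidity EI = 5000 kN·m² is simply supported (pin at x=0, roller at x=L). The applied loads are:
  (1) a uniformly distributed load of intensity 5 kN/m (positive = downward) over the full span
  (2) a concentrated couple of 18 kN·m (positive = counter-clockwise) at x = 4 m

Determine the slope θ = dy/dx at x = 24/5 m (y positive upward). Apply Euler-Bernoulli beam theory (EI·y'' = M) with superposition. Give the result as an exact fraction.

Load 1 — uniform load w=5 kN/m over full span:
  θ_1 = -w(L³-6Lx²+4x³)/(24EI) = -5·(6³-6·6·(24/5)²+4·(24/5)³)/(24·5000) = 891/125000 rad
Load 2 — applied couple M₀=18 kN·m at a=4 m (b=L-a=2):
  θ_2 = (M₀x²/(2L)-M₀(x-a)+C₁)/EI  [x>a] with C₁=M₀(3b²-L²)/(6L)=-12 = (18·(24/5)²/(2·6)-18·((24/5)-4)+(-12))/5000 = 51/31250 rad
Superposition: θ = Σ θ_i = 219/25000 rad ≈ 0.008760 rad

θ(24/5) = 219/25000 rad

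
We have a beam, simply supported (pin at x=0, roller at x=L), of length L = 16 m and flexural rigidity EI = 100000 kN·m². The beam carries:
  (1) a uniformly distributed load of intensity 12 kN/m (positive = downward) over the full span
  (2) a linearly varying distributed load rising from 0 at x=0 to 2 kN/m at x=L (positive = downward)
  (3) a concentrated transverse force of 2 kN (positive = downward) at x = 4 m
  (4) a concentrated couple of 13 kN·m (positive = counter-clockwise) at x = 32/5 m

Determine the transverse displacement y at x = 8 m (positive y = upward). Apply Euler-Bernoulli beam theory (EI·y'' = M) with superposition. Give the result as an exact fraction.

Load 1 — uniform load w=12 kN/m over full span:
  y_1 = -wx(L³-2Lx²+x³)/(24EI) = -12·8·(16³-2·16·8²+8³)/(24·100000) = -64/625 m
Load 2 — triangular load w₀=2 kN/m (0→w₀ over full span):
  y_2 = -w₀x(7L⁴-10L²x²+3x⁴)/(360LEI) = -2·8·(7·16⁴-10·16²·8²+3·8⁴)/(360·16·100000) = -16/1875 m
Load 3 — point force P=2 kN at a=4 m (b=L-a=12):
  y_3 = -Pa(L-x)(2Lx-a²-x²)/(6LEI)  [x>a] = -2·4·(16-8)·(2·16·8-4²-8²)/(6·16·100000) = -11/9375 m
Load 4 — applied couple M₀=13 kN·m at a=32/5 m (b=L-a=48/5):
  y_4 = (M₀x³/(6L)-M₀(x-a)²/2+C₁x)/EI  [x>a] with C₁=M₀(3b²-L²)/(6L)=208/75 = (13·8³/(6·16)-13·(8-(32/5))²/2+(208/75)·8)/100000 = 117/156250 m
Superposition: y = Σ y_i = -52199/468750 m ≈ -0.111358 m

y(8) = -52199/468750 m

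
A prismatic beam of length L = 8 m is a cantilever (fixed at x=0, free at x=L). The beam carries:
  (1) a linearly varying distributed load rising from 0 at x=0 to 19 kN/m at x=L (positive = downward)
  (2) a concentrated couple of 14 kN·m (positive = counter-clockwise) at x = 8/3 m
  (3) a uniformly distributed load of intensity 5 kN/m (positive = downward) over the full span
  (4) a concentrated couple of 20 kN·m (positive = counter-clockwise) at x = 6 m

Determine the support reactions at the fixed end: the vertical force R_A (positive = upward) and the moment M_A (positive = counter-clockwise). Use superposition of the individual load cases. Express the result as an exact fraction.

Load 1 — triangular load w₀=19 kN/m (0→w₀ over full span):
  R_A = w₀L/2 = 19·8/2 = 76 kN
  M_A = w₀L²/3 = 19·8²/3 = 1216/3 kN·m
Load 2 — applied couple M₀=14 kN·m at a=8/3 m (b=L-a=16/3):
  R_A = 0 kN
  M_A = -M₀ = -14 kN·m
Load 3 — uniform load w=5 kN/m over full span:
  R_A = wL = 5·8 = 40 kN
  M_A = wL²/2 = 5·8²/2 = 160 kN·m
Load 4 — applied couple M₀=20 kN·m at a=6 m (b=L-a=2):
  R_A = 0 kN
  M_A = -M₀ = -20 kN·m
Superposition: R_A = 116 kN, M_A = 1594/3 kN·m

R_A = 116 kN, M_A = 1594/3 kN·m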